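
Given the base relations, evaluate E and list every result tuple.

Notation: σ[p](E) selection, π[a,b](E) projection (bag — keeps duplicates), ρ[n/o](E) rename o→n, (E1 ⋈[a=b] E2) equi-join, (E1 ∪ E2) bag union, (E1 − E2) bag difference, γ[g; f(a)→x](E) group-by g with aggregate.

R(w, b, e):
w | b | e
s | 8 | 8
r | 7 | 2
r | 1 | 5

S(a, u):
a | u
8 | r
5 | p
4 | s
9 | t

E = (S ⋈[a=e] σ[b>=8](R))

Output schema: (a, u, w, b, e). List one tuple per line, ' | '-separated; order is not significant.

Per-node cardinality:
  S → 4
  R → 3
  σ[b>=8](R) → 1
  (S ⋈[a=e] σ[b>=8](R)) → 1

== RESULT ==
a | u | w | b | e
8 | r | s | 8 | 8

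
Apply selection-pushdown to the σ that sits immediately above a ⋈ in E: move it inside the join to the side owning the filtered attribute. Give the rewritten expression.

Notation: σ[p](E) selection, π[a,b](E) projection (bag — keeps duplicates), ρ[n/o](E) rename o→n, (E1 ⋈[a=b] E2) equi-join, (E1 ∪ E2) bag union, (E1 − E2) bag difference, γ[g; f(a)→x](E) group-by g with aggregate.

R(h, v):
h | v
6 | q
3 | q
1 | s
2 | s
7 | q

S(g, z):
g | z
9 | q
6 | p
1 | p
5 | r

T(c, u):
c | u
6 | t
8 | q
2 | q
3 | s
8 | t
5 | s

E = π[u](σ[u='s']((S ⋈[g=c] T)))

σ filters on u, owned by the right side.
E' = π[u]((S ⋈[g=c] σ[u='s'](T)))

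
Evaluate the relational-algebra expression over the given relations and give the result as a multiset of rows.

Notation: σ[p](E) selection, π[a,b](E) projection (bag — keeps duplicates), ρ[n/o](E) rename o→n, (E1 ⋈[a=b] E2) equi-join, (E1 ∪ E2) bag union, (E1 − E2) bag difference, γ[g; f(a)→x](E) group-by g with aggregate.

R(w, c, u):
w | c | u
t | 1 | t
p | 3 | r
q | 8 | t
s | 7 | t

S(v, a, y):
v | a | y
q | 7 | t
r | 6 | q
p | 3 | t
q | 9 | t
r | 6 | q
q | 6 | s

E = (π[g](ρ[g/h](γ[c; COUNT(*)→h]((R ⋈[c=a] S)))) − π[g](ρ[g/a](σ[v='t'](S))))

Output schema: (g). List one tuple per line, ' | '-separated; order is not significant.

Row counts bottom-up:
  R → 4
  S → 6
  (R ⋈[c=a] S) → 2
  γ[c; COUNT(*)→h]((R ⋈[c=a] S)) → 2
  ρ[g/h](γ[c; COUNT(*)→h]((R ⋈[c=a] S))) → 2
  π[g](ρ[g/h](γ[c; COUNT(*)→h]((R ⋈[c=a] S)))) → 2
  S → 6
  σ[v='t'](S) → 0
  ρ[g/a](σ[v='t'](S)) → 0
  π[g](ρ[g/a](σ[v='t'](S))) → 0
  (π[g](ρ[g/h](γ[c; COUNT(*)→h]((R ⋈[c=a] S)))) − π[g](ρ[g/a](σ[v='t'](S)))) → 2

== RESULT ==
g
1
1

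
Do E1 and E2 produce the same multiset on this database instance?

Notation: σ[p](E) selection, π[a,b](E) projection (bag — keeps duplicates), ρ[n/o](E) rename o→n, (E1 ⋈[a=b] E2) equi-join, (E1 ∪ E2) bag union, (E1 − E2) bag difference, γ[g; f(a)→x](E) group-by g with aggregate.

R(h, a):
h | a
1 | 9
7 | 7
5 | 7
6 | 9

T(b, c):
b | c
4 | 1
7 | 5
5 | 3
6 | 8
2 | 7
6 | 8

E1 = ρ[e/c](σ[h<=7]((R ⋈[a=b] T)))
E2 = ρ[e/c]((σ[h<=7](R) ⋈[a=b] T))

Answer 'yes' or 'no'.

E1 stepwise |·|:
  R → 4
  T → 6
  (R ⋈[a=b] T) → 2
  σ[h<=7]((R ⋈[a=b] T)) → 2
  ρ[e/c](σ[h<=7]((R ⋈[a=b] T))) → 2
E2 stepwise |·|:
  R → 4
  σ[h<=7](R) → 4
  T → 6
  (σ[h<=7](R) ⋈[a=b] T) → 2
  ρ[e/c]((σ[h<=7](R) ⋈[a=b] T)) → 2

E1 and E2 produce the same multiset:
h | a | b | e
5 | 7 | 7 | 5
7 | 7 | 7 | 5

yes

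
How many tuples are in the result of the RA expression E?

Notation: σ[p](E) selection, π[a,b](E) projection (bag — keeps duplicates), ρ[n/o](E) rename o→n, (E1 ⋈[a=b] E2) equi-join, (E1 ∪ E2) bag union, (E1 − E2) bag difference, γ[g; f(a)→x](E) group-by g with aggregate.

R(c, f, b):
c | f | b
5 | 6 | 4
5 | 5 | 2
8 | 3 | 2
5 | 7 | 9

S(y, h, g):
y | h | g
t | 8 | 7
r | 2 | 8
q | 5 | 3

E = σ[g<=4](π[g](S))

Subexpression sizes:
  S → 3
  π[g](S) → 3
  σ[g<=4](π[g](S)) → 1

|E| = 1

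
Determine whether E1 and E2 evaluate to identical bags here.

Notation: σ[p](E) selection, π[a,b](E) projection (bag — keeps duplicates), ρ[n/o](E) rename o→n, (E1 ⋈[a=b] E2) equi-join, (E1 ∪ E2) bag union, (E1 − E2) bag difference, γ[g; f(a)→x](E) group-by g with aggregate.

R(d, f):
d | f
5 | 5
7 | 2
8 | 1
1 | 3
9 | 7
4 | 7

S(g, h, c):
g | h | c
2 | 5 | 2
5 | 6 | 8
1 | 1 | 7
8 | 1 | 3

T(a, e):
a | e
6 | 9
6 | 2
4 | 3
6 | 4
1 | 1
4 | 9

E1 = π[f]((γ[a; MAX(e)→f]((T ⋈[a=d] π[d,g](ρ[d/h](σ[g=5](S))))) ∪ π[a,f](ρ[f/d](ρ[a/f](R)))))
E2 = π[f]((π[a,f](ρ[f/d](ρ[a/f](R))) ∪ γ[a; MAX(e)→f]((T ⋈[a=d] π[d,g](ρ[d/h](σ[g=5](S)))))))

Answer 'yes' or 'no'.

E1 row counts bottom-up:
  T → 6
  S → 4
  σ[g=5](S) → 1
  ρ[d/h](σ[g=5](S)) → 1
  π[d,g](ρ[d/h](σ[g=5](S))) → 1
  (T ⋈[a=d] π[d,g](ρ[d/h](σ[g=5](S)))) → 3
  γ[a; MAX(e)→f]((T ⋈[a=d] π[d,g](ρ[d/h](σ[g=5](S))))) → 1
  R → 6
  ρ[a/f](R) → 6
  ρ[f/d](ρ[a/f](R)) → 6
  π[a,f](ρ[f/d](ρ[a/f](R))) → 6
  (γ[a; MAX(e)→f]((T ⋈[a=d] π[d,g](ρ[d/h](σ[g=5](S))))) ∪ π[a,f](ρ[f/d](ρ[a/f](R)))) → 7
  π[f]((γ[a; MAX(e)→f]((T ⋈[a=d] π[d,g](ρ[d/h](σ[g=5](S))))) ∪ π[a,f](ρ[f/d](ρ[a/f](R))))) → 7
E2 row counts bottom-up:
  R → 6
  ρ[a/f](R) → 6
  ρ[f/d](ρ[a/f](R)) → 6
  π[a,f](ρ[f/d](ρ[a/f](R))) → 6
  T → 6
  S → 4
  σ[g=5](S) → 1
  ρ[d/h](σ[g=5](S)) → 1
  π[d,g](ρ[d/h](σ[g=5](S))) → 1
  (T ⋈[a=d] π[d,g](ρ[d/h](σ[g=5](S)))) → 3
  γ[a; MAX(e)→f]((T ⋈[a=d] π[d,g](ρ[d/h](σ[g=5](S))))) → 1
  (π[a,f](ρ[f/d](ρ[a/f](R))) ∪ γ[a; MAX(e)→f]((T ⋈[a=d] π[d,g](ρ[d/h](σ[g=5](S)))))) → 7
  π[f]((π[a,f](ρ[f/d](ρ[a/f](R))) ∪ γ[a; MAX(e)→f]((T ⋈[a=d] π[d,g](ρ[d/h](σ[g=5](S))))))) → 7

E1 and E2 produce the same multiset:
f
1
4
5
7
8
9
9

yes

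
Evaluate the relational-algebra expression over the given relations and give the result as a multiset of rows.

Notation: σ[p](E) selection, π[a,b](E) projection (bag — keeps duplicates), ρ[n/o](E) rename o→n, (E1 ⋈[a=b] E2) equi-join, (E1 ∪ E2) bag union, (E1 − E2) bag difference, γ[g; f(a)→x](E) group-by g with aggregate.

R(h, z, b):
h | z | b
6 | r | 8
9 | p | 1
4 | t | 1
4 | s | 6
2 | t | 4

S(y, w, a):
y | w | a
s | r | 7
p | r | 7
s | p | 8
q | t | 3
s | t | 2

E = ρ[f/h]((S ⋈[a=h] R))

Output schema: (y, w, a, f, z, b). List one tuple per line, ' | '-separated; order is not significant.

Per-node cardinality:
  S → 5
  R → 5
  (S ⋈[a=h] R) → 1
  ρ[f/h]((S ⋈[a=h] R)) → 1

== RESULT ==
y | w | a | f | z | b
s | t | 2 | 2 | t | 4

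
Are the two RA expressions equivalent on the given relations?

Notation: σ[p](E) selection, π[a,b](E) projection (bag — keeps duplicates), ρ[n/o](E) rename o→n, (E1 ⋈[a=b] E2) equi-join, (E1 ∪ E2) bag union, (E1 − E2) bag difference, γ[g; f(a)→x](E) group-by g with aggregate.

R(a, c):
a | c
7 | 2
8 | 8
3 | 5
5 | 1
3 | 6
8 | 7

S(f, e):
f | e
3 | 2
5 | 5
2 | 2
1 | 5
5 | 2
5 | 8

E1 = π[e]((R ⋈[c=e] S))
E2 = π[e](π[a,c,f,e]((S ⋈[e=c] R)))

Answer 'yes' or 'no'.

E1 subexpression sizes:
  R → 6
  S → 6
  (R ⋈[c=e] S) → 6
  π[e]((R ⋈[c=e] S)) → 6
E2 subexpression sizes:
  S → 6
  R → 6
  (S ⋈[e=c] R) → 6
  π[a,c,f,e]((S ⋈[e=c] R)) → 6
  π[e](π[a,c,f,e]((S ⋈[e=c] R))) → 6

E1 and E2 produce the same multiset:
e
2
2
2
5
5
8

yes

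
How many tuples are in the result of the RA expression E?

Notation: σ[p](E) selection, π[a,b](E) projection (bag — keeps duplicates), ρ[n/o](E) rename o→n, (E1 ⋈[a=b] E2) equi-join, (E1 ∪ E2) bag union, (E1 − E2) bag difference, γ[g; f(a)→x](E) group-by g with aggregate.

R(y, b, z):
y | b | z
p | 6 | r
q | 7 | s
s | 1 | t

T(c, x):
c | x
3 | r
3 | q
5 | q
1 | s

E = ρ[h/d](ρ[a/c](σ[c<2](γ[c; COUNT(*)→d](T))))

Subexpression sizes:
  T → 4
  γ[c; COUNT(*)→d](T) → 3
  σ[c<2](γ[c; COUNT(*)→d](T)) → 1
  ρ[a/c](σ[c<2](γ[c; COUNT(*)→d](T))) → 1
  ρ[h/d](ρ[a/c](σ[c<2](γ[c; COUNT(*)→d](T)))) → 1

|E| = 1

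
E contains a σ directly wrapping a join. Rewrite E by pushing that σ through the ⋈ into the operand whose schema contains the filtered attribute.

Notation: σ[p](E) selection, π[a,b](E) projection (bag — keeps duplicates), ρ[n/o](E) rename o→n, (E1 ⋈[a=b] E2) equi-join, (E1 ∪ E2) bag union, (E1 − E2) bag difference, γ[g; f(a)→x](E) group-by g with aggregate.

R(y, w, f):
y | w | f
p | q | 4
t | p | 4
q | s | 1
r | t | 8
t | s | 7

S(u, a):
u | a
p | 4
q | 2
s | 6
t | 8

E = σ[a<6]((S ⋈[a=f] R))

σ filters on a, owned by the left side.
E' = (σ[a<6](S) ⋈[a=f] R)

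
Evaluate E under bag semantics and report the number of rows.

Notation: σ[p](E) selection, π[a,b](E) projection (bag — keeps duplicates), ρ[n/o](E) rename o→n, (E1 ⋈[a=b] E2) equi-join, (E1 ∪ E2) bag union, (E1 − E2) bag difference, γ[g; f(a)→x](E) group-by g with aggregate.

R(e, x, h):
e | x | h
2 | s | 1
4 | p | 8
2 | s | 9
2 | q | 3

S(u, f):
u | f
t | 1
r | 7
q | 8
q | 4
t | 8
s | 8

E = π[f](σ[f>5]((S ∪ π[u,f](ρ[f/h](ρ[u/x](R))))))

Stepwise |·|:
  S → 6
  R → 4
  ρ[u/x](R) → 4
  ρ[f/h](ρ[u/x](R)) → 4
  π[u,f](ρ[f/h](ρ[u/x](R))) → 4
  (S ∪ π[u,f](ρ[f/h](ρ[u/x](R)))) → 10
  σ[f>5]((S ∪ π[u,f](ρ[f/h](ρ[u/x](R))))) → 6
  π[f](σ[f>5]((S ∪ π[u,f](ρ[f/h](ρ[u/x](R)))))) → 6

|E| = 6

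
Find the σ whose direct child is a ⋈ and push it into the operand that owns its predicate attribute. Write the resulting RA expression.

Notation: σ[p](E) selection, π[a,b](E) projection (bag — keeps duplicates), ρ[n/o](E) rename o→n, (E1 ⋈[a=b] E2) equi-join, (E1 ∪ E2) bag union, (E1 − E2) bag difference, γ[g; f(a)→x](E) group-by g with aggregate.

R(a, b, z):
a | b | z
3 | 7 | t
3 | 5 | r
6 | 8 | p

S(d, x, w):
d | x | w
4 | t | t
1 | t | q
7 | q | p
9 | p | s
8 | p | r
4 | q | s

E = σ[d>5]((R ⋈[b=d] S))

σ filters on d, owned by the right side.
E' = (R ⋈[b=d] σ[d>5](S))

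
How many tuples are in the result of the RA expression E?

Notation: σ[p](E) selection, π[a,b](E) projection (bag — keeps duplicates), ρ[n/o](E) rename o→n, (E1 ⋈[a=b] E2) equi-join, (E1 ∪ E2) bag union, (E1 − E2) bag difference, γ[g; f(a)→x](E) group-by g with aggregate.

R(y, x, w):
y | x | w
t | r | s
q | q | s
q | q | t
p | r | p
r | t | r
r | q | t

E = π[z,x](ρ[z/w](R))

Subexpression sizes:
  R → 6
  ρ[z/w](R) → 6
  π[z,x](ρ[z/w](R)) → 6

|E| = 6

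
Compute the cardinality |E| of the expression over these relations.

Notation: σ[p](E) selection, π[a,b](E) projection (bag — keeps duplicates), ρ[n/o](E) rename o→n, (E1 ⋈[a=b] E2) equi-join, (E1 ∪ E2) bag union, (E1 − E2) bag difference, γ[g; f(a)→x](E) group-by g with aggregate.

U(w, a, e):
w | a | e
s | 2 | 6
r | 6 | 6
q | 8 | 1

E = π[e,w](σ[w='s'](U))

Per-node cardinality:
  U → 3
  σ[w='s'](U) → 1
  π[e,w](σ[w='s'](U)) → 1

|E| = 1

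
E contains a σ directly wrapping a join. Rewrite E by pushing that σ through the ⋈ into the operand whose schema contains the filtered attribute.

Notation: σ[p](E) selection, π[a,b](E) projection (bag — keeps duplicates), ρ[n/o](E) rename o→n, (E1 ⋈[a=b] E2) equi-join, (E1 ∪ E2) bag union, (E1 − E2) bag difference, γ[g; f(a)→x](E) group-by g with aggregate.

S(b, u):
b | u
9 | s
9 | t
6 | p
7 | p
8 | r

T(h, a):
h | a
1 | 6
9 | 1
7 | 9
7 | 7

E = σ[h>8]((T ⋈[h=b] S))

σ filters on h, owned by the left side.
E' = (σ[h>8](T) ⋈[h=b] S)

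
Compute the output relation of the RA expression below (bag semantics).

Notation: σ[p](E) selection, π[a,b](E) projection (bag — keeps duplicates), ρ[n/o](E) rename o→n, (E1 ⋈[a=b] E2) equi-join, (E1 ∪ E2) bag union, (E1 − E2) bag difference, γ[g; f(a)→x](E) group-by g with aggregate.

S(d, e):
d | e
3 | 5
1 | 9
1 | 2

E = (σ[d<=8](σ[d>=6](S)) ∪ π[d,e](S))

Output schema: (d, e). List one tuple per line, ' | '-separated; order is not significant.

Row counts bottom-up:
  S → 3
  σ[d>=6](S) → 0
  σ[d<=8](σ[d>=6](S)) → 0
  S → 3
  π[d,e](S) → 3
  (σ[d<=8](σ[d>=6](S)) ∪ π[d,e](S)) → 3

== RESULT ==
d | e
1 | 2
1 | 9
3 | 5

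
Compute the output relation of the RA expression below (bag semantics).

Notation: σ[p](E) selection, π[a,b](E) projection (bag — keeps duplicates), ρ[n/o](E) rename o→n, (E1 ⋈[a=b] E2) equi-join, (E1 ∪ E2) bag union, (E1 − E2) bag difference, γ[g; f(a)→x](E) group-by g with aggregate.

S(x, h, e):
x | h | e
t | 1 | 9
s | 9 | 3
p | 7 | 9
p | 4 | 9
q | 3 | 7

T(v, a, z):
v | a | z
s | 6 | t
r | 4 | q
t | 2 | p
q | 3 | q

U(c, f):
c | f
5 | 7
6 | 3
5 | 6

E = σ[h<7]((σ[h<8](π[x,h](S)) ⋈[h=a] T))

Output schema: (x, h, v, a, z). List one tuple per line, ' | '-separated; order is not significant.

Per-node cardinality:
  S → 5
  π[x,h](S) → 5
  σ[h<8](π[x,h](S)) → 4
  T → 4
  (σ[h<8](π[x,h](S)) ⋈[h=a] T) → 2
  σ[h<7]((σ[h<8](π[x,h](S)) ⋈[h=a] T)) → 2

== RESULT ==
x | h | v | a | z
p | 4 | r | 4 | q
q | 3 | q | 3 | q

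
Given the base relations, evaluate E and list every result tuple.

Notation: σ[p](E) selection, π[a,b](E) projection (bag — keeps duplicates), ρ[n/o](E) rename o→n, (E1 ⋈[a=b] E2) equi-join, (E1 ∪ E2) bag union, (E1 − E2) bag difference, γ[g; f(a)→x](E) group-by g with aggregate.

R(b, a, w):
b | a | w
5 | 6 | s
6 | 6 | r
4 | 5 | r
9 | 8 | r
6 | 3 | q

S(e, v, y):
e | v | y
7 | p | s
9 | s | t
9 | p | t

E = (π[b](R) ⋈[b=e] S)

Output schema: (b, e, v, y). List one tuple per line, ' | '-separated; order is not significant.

Row counts bottom-up:
  R → 5
  π[b](R) → 5
  S → 3
  (π[b](R) ⋈[b=e] S) → 2

== RESULT ==
b | e | v | y
9 | 9 | p | t
9 | 9 | s | t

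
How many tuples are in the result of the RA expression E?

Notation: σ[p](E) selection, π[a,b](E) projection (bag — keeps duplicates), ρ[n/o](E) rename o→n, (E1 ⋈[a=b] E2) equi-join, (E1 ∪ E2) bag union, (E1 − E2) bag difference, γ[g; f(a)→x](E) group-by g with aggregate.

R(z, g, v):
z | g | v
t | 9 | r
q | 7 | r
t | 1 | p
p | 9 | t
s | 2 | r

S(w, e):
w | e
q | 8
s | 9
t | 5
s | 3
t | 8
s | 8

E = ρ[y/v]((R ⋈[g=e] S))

Stepwise |·|:
  R → 5
  S → 6
  (R ⋈[g=e] S) → 2
  ρ[y/v]((R ⋈[g=e] S)) → 2

|E| = 2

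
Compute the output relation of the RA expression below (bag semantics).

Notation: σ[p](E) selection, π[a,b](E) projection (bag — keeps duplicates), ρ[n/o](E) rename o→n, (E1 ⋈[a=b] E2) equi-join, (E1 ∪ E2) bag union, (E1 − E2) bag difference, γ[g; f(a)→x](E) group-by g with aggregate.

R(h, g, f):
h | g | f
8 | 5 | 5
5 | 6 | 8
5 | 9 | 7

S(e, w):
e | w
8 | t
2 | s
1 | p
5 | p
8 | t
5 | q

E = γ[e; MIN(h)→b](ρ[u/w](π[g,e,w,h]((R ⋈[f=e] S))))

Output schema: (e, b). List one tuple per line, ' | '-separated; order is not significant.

Subexpression sizes:
  R → 3
  S → 6
  (R ⋈[f=e] S) → 4
  π[g,e,w,h]((R ⋈[f=e] S)) → 4
  ρ[u/w](π[g,e,w,h]((R ⋈[f=e] S))) → 4
  γ[e; MIN(h)→b](ρ[u/w](π[g,e,w,h]((R ⋈[f=e] S)))) → 2

== RESULT ==
e | b
5 | 8
8 | 5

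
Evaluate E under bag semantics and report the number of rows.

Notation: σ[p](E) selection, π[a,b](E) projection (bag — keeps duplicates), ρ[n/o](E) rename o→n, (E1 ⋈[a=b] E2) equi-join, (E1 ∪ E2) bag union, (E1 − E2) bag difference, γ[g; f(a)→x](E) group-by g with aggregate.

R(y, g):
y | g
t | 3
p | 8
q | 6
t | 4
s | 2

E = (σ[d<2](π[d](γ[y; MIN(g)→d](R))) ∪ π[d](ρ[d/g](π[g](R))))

Per-node cardinality:
  R → 5
  γ[y; MIN(g)→d](R) → 4
  π[d](γ[y; MIN(g)→d](R)) → 4
  σ[d<2](π[d](γ[y; MIN(g)→d](R))) → 0
  R → 5
  π[g](R) → 5
  ρ[d/g](π[g](R)) → 5
  π[d](ρ[d/g](π[g](R))) → 5
  (σ[d<2](π[d](γ[y; MIN(g)→d](R))) ∪ π[d](ρ[d/g](π[g](R)))) → 5

|E| = 5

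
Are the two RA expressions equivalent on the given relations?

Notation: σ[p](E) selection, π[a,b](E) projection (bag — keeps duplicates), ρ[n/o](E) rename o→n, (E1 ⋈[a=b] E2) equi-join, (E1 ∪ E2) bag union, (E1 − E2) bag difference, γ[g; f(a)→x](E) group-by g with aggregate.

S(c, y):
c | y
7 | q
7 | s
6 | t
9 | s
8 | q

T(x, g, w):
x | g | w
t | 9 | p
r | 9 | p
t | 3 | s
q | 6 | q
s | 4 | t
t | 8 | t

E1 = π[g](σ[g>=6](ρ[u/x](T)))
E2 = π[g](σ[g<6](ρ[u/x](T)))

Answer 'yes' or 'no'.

E1 subexpression sizes:
  T → 6
  ρ[u/x](T) → 6
  σ[g>=6](ρ[u/x](T)) → 4
  π[g](σ[g>=6](ρ[u/x](T))) → 4
E2 subexpression sizes:
  T → 6
  ρ[u/x](T) → 6
  σ[g<6](ρ[u/x](T)) → 2
  π[g](σ[g<6](ρ[u/x](T))) → 2

E1 result:
g
6
8
9
9
E2 result:
g
3
4
Witness: (6,) appears 1× in E1 but 0× in E2.

no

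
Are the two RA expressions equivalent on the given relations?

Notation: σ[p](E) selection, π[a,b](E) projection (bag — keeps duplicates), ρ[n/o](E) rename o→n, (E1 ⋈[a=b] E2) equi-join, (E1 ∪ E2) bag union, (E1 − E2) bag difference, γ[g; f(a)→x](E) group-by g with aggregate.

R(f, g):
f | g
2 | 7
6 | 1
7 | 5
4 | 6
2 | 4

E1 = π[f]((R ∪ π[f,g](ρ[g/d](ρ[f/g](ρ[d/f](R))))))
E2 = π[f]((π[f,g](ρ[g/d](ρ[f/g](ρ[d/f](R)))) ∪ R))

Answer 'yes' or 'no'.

E1 subexpression sizes:
  R → 5
  R → 5
  ρ[d/f](R) → 5
  ρ[f/g](ρ[d/f](R)) → 5
  ρ[g/d](ρ[f/g](ρ[d/f](R))) → 5
  π[f,g](ρ[g/d](ρ[f/g](ρ[d/f](R)))) → 5
  (R ∪ π[f,g](ρ[g/d](ρ[f/g](ρ[d/f](R))))) → 10
  π[f]((R ∪ π[f,g](ρ[g/d](ρ[f/g](ρ[d/f](R)))))) → 10
E2 subexpression sizes:
  R → 5
  ρ[d/f](R) → 5
  ρ[f/g](ρ[d/f](R)) → 5
  ρ[g/d](ρ[f/g](ρ[d/f](R))) → 5
  π[f,g](ρ[g/d](ρ[f/g](ρ[d/f](R)))) → 5
  R → 5
  (π[f,g](ρ[g/d](ρ[f/g](ρ[d/f](R)))) ∪ R) → 10
  π[f]((π[f,g](ρ[g/d](ρ[f/g](ρ[d/f](R)))) ∪ R)) → 10

E1 and E2 produce the same multiset:
f
1
2
2
4
4
5
6
6
7
7

yes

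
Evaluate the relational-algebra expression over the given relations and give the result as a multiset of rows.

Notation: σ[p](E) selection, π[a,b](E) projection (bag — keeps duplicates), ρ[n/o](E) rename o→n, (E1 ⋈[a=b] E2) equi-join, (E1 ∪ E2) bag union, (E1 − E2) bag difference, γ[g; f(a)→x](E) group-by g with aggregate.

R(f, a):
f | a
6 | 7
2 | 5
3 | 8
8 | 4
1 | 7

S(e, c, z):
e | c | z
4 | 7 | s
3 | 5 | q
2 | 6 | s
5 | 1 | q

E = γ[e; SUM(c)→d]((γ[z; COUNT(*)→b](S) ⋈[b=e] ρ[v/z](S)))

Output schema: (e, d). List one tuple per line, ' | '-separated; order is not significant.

Subexpression sizes:
  S → 4
  γ[z; COUNT(*)→b](S) → 2
  S → 4
  ρ[v/z](S) → 4
  (γ[z; COUNT(*)→b](S) ⋈[b=e] ρ[v/z](S)) → 2
  γ[e; SUM(c)→d]((γ[z; COUNT(*)→b](S) ⋈[b=e] ρ[v/z](S))) → 1

== RESULT ==
e | d
2 | 12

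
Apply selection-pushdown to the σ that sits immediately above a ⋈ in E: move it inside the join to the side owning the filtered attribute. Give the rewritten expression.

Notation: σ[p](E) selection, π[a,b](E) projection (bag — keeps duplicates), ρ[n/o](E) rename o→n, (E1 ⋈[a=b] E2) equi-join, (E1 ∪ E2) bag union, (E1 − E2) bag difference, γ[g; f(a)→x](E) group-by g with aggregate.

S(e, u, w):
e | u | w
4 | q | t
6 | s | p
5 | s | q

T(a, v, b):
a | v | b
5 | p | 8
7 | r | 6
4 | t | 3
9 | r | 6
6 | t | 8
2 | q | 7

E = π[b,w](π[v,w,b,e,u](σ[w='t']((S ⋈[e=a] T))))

σ filters on w, owned by the left side.
E' = π[b,w](π[v,w,b,e,u]((σ[w='t'](S) ⋈[e=a] T)))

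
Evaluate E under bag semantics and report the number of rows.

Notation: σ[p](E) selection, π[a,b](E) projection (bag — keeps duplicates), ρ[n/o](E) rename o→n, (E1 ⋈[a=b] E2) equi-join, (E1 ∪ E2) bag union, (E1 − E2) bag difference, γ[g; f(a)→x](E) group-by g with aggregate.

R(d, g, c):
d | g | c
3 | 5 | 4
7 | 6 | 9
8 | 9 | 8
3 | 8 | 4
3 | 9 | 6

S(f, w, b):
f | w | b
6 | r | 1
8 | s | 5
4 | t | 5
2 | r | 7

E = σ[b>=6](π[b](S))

Stepwise |·|:
  S → 4
  π[b](S) → 4
  σ[b>=6](π[b](S)) → 1

|E| = 1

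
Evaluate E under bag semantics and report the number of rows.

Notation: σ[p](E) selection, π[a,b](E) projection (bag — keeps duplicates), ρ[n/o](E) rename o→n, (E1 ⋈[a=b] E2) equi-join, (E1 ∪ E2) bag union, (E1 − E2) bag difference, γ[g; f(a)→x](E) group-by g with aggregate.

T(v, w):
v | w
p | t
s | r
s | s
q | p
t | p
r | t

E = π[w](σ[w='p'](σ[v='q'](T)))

Per-node cardinality:
  T → 6
  σ[v='q'](T) → 1
  σ[w='p'](σ[v='q'](T)) → 1
  π[w](σ[w='p'](σ[v='q'](T))) → 1

|E| = 1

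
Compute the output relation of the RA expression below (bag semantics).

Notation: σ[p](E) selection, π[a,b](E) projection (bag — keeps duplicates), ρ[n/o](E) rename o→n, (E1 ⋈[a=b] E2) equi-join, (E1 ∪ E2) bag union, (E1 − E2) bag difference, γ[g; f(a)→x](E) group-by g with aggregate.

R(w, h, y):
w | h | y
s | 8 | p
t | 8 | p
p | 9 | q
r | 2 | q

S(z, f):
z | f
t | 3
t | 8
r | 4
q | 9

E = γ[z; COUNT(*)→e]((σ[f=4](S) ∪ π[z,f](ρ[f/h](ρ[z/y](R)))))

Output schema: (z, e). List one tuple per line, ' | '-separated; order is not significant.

Stepwise |·|:
  S → 4
  σ[f=4](S) → 1
  R → 4
  ρ[z/y](R) → 4
  ρ[f/h](ρ[z/y](R)) → 4
  π[z,f](ρ[f/h](ρ[z/y](R))) → 4
  (σ[f=4](S) ∪ π[z,f](ρ[f/h](ρ[z/y](R)))) → 5
  γ[z; COUNT(*)→e]((σ[f=4](S) ∪ π[z,f](ρ[f/h](ρ[z/y](R))))) → 3

== RESULT ==
z | e
p | 2
q | 2
r | 1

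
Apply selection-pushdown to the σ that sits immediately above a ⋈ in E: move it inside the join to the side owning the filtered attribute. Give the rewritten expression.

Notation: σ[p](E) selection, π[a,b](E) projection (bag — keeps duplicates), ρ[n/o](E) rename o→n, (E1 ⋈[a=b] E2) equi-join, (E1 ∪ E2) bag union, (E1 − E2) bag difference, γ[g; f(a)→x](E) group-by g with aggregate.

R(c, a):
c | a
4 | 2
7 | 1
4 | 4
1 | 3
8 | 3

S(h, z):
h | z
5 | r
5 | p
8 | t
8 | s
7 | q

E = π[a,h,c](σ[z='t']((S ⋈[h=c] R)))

σ filters on z, owned by the left side.
E' = π[a,h,c]((σ[z='t'](S) ⋈[h=c] R))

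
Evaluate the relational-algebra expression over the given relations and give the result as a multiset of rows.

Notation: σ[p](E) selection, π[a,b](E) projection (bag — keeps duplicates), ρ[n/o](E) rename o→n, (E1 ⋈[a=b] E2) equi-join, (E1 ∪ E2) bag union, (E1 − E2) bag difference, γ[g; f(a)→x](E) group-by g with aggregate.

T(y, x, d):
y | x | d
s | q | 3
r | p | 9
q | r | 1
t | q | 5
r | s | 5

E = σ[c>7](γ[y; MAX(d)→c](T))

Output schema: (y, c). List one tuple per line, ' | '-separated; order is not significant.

Stepwise |·|:
  T → 5
  γ[y; MAX(d)→c](T) → 4
  σ[c>7](γ[y; MAX(d)→c](T)) → 1

== RESULT ==
y | c
r | 9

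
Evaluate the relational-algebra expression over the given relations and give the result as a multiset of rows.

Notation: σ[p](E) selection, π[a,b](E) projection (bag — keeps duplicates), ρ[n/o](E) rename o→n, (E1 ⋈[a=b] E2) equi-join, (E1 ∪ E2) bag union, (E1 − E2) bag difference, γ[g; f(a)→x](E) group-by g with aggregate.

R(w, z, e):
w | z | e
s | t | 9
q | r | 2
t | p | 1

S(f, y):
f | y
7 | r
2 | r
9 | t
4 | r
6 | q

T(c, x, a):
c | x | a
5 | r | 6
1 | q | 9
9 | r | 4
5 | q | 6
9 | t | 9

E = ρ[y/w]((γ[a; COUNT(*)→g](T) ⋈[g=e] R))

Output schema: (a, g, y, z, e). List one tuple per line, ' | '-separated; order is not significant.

Stepwise |·|:
  T → 5
  γ[a; COUNT(*)→g](T) → 3
  R → 3
  (γ[a; COUNT(*)→g](T) ⋈[g=e] R) → 3
  ρ[y/w]((γ[a; COUNT(*)→g](T) ⋈[g=e] R)) → 3

== RESULT ==
a | g | y | z | e
4 | 1 | t | p | 1
6 | 2 | q | r | 2
9 | 2 | q | r | 2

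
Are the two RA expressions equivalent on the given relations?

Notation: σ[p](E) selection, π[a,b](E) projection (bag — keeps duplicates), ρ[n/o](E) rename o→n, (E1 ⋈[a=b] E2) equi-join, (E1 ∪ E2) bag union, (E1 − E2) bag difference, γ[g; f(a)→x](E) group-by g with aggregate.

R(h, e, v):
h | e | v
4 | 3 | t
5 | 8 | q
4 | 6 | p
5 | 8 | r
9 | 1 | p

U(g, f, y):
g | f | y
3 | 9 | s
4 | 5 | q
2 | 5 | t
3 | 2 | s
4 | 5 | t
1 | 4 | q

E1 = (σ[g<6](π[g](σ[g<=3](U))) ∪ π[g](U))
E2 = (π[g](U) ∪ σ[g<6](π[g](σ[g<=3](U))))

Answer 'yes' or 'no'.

E1 per-node cardinality:
  U → 6
  σ[g<=3](U) → 4
  π[g](σ[g<=3](U)) → 4
  σ[g<6](π[g](σ[g<=3](U))) → 4
  U → 6
  π[g](U) → 6
  (σ[g<6](π[g](σ[g<=3](U))) ∪ π[g](U)) → 10
E2 per-node cardinality:
  U → 6
  π[g](U) → 6
  U → 6
  σ[g<=3](U) → 4
  π[g](σ[g<=3](U)) → 4
  σ[g<6](π[g](σ[g<=3](U))) → 4
  (π[g](U) ∪ σ[g<6](π[g](σ[g<=3](U)))) → 10

E1 and E2 produce the same multiset:
g
1
1
2
2
3
3
3
3
4
4

yes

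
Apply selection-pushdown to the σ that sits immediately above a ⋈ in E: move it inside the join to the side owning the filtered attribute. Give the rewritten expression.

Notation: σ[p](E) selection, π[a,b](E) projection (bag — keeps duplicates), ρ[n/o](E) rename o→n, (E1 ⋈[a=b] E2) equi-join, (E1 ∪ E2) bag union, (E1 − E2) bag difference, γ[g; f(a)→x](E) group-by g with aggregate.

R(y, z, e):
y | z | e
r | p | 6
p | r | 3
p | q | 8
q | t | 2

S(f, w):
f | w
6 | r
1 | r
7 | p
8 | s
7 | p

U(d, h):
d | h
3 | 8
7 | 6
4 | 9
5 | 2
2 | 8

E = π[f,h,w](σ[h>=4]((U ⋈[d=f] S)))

σ filters on h, owned by the left side.
E' = π[f,h,w]((σ[h>=4](U) ⋈[d=f] S))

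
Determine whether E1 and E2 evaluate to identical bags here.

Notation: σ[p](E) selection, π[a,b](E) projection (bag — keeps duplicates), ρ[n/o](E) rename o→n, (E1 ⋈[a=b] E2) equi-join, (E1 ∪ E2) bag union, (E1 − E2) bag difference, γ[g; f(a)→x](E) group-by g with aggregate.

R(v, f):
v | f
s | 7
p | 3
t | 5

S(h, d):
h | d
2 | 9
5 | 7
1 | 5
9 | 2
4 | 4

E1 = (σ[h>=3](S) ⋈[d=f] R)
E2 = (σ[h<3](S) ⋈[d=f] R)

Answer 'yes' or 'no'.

E1 per-node cardinality:
  S → 5
  σ[h>=3](S) → 3
  R → 3
  (σ[h>=3](S) ⋈[d=f] R) → 1
E2 per-node cardinality:
  S → 5
  σ[h<3](S) → 2
  R → 3
  (σ[h<3](S) ⋈[d=f] R) → 1

E1 result:
h | d | v | f
5 | 7 | s | 7
E2 result:
h | d | v | f
1 | 5 | t | 5
Witness: (5, 7, 's', 7) appears 1× in E1 but 0× in E2.

no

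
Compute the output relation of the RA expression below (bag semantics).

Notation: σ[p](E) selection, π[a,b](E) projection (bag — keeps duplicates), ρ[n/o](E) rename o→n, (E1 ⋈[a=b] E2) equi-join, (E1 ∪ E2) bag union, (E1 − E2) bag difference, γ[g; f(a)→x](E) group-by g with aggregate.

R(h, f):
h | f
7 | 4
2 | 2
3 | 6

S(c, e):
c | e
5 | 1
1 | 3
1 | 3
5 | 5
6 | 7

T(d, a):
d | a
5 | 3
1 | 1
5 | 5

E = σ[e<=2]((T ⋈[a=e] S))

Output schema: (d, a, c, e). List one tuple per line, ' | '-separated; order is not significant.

Stepwise |·|:
  T → 3
  S → 5
  (T ⋈[a=e] S) → 4
  σ[e<=2]((T ⋈[a=e] S)) → 1

== RESULT ==
d | a | c | e
1 | 1 | 5 | 1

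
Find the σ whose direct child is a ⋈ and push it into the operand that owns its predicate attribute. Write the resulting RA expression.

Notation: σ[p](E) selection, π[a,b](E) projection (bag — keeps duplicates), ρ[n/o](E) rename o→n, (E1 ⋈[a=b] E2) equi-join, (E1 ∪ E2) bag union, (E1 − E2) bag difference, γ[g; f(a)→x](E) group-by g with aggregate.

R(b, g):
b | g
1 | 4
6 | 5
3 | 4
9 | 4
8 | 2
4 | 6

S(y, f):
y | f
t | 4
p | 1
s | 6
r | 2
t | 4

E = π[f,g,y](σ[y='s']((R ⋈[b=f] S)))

σ filters on y, owned by the right side.
E' = π[f,g,y]((R ⋈[b=f] σ[y='s'](S)))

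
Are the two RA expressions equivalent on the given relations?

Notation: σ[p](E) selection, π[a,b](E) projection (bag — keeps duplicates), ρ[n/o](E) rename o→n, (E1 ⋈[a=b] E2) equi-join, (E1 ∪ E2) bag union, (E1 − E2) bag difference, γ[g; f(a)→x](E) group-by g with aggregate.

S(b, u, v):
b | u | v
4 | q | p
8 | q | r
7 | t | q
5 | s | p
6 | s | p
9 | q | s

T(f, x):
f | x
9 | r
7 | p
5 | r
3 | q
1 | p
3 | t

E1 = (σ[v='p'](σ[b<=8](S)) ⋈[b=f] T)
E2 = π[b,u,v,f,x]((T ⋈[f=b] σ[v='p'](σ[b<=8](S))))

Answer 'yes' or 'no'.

E1 stepwise |·|:
  S → 6
  σ[b<=8](S) → 5
  σ[v='p'](σ[b<=8](S)) → 3
  T → 6
  (σ[v='p'](σ[b<=8](S)) ⋈[b=f] T) → 1
E2 stepwise |·|:
  T → 6
  S → 6
  σ[b<=8](S) → 5
  σ[v='p'](σ[b<=8](S)) → 3
  (T ⋈[f=b] σ[v='p'](σ[b<=8](S))) → 1
  π[b,u,v,f,x]((T ⋈[f=b] σ[v='p'](σ[b<=8](S)))) → 1

E1 and E2 produce the same multiset:
b | u | v | f | x
5 | s | p | 5 | r

yes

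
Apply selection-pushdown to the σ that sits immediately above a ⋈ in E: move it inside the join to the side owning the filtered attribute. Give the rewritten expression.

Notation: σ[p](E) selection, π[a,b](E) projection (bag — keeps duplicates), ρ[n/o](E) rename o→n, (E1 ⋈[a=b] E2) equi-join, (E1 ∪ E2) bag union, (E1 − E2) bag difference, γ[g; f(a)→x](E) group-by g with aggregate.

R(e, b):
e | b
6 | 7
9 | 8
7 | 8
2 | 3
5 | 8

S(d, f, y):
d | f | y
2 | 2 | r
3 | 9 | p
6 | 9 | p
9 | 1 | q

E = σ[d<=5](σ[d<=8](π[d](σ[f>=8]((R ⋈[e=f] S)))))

σ filters on f, owned by the right side.
E' = σ[d<=5](σ[d<=8](π[d]((R ⋈[e=f] σ[f>=8](S)))))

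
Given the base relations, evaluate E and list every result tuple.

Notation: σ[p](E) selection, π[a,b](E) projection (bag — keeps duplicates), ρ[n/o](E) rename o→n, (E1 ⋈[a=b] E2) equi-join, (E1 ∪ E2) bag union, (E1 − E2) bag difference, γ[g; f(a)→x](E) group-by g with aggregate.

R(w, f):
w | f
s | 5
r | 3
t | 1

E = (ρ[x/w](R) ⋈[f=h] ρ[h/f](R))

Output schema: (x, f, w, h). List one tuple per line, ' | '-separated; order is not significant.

Per-node cardinality:
  R → 3
  ρ[x/w](R) → 3
  R → 3
  ρ[h/f](R) → 3
  (ρ[x/w](R) ⋈[f=h] ρ[h/f](R)) → 3

== RESULT ==
x | f | w | h
r | 3 | r | 3
s | 5 | s | 5
t | 1 | t | 1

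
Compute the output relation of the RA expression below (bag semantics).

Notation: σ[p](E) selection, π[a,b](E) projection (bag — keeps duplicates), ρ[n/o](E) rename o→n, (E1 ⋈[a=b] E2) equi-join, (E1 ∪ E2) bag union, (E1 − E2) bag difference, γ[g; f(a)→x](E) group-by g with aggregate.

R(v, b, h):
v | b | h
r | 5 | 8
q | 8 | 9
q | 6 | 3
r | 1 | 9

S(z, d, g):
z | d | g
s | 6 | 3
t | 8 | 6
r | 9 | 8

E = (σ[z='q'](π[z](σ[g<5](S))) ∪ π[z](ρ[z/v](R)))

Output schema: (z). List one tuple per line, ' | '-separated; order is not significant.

Per-node cardinality:
  S → 3
  σ[g<5](S) → 1
  π[z](σ[g<5](S)) → 1
  σ[z='q'](π[z](σ[g<5](S))) → 0
  R → 4
  ρ[z/v](R) → 4
  π[z](ρ[z/v](R)) → 4
  (σ[z='q'](π[z](σ[g<5](S))) ∪ π[z](ρ[z/v](R))) → 4

== RESULT ==
z
q
q
r
r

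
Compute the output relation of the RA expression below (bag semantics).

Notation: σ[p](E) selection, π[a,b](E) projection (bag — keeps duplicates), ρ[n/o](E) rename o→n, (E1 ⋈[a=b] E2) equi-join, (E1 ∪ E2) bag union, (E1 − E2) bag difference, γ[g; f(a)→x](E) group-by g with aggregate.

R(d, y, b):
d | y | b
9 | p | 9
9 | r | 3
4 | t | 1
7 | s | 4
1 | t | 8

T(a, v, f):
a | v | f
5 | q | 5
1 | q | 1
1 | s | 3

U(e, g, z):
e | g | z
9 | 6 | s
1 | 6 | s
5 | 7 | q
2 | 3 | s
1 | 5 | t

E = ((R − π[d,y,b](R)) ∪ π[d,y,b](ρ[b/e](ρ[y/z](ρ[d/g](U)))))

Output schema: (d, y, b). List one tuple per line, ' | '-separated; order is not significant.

Stepwise |·|:
  R → 5
  R → 5
  π[d,y,b](R) → 5
  (R − π[d,y,b](R)) → 0
  U → 5
  ρ[d/g](U) → 5
  ρ[y/z](ρ[d/g](U)) → 5
  ρ[b/e](ρ[y/z](ρ[d/g](U))) → 5
  π[d,y,b](ρ[b/e](ρ[y/z](ρ[d/g](U)))) → 5
  ((R − π[d,y,b](R)) ∪ π[d,y,b](ρ[b/e](ρ[y/z](ρ[d/g](U))))) → 5

== RESULT ==
d | y | b
3 | s | 2
5 | t | 1
6 | s | 1
6 | s | 9
7 | q | 5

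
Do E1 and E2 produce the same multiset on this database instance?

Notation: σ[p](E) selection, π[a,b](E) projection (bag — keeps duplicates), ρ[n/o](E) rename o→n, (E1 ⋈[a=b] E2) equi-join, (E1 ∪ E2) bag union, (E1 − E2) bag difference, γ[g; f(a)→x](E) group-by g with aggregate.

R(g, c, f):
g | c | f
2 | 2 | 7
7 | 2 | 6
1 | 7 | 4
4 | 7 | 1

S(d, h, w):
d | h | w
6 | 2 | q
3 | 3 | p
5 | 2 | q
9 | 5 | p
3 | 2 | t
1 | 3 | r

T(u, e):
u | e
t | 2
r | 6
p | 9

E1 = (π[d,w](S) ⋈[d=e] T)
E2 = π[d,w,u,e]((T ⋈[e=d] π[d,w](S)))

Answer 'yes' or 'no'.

E1 stepwise |·|:
  S → 6
  π[d,w](S) → 6
  T → 3
  (π[d,w](S) ⋈[d=e] T) → 2
E2 stepwise |·|:
  T → 3
  S → 6
  π[d,w](S) → 6
  (T ⋈[e=d] π[d,w](S)) → 2
  π[d,w,u,e]((T ⋈[e=d] π[d,w](S))) → 2

E1 and E2 produce the same multiset:
d | w | u | e
6 | q | r | 6
9 | p | p | 9

yes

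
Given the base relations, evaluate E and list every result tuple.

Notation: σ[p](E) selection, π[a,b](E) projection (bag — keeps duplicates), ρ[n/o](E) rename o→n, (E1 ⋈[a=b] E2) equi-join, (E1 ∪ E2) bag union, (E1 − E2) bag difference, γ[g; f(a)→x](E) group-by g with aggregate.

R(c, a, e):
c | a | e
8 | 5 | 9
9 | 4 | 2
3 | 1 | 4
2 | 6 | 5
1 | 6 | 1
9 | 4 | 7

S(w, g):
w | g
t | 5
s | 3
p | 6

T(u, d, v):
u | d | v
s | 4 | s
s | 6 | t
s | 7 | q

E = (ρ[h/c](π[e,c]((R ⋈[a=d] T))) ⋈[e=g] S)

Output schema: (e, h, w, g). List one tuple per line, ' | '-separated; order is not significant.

Stepwise |·|:
  R → 6
  T → 3
  (R ⋈[a=d] T) → 4
  π[e,c]((R ⋈[a=d] T)) → 4
  ρ[h/c](π[e,c]((R ⋈[a=d] T))) → 4
  S → 3
  (ρ[h/c](π[e,c]((R ⋈[a=d] T))) ⋈[e=g] S) → 1

== RESULT ==
e | h | w | g
5 | 2 | t | 5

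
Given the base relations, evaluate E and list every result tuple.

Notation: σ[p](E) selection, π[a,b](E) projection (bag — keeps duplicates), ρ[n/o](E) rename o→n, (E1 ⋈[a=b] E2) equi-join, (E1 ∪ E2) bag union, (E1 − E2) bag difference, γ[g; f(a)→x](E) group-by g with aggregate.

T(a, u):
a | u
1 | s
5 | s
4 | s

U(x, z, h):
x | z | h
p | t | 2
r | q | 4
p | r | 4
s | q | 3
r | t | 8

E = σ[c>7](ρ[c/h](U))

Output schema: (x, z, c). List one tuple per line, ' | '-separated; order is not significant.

Stepwise |·|:
  U → 5
  ρ[c/h](U) → 5
  σ[c>7](ρ[c/h](U)) → 1

== RESULT ==
x | z | c
r | t | 8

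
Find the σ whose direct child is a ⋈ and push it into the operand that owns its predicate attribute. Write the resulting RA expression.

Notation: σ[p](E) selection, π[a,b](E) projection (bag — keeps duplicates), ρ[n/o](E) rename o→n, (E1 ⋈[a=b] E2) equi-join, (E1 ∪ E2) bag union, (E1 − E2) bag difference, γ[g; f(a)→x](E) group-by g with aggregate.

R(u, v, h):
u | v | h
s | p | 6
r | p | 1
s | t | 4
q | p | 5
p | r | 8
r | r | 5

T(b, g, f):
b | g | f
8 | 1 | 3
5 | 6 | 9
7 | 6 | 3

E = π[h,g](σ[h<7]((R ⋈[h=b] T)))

σ filters on h, owned by the left side.
E' = π[h,g]((σ[h<7](R) ⋈[h=b] T))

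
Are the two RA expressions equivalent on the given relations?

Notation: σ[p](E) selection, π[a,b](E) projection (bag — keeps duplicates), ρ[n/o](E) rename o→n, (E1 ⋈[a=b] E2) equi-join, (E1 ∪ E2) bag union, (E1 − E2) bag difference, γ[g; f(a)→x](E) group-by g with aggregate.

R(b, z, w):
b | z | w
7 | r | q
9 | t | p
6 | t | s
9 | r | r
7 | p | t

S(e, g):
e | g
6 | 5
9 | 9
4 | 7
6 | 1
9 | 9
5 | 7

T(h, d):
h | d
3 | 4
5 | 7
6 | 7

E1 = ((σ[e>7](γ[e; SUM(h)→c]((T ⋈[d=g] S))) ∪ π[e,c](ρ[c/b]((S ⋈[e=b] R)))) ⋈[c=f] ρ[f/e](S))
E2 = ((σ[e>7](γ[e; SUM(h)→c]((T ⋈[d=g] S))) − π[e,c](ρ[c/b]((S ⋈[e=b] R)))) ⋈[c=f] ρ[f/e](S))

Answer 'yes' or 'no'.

E1 subexpression sizes:
  T → 3
  S → 6
  (T ⋈[d=g] S) → 4
  γ[e; SUM(h)→c]((T ⋈[d=g] S)) → 2
  σ[e>7](γ[e; SUM(h)→c]((T ⋈[d=g] S))) → 0
  S → 6
  R → 5
  (S ⋈[e=b] R) → 6
  ρ[c/b]((S ⋈[e=b] R)) → 6
  π[e,c](ρ[c/b]((S ⋈[e=b] R))) → 6
  (σ[e>7](γ[e; SUM(h)→c]((T ⋈[d=g] S))) ∪ π[e,c](ρ[c/b]((S ⋈[e=b] R)))) → 6
  S → 6
  ρ[f/e](S) → 6
  ((σ[e>7](γ[e; SUM(h)→c]((T ⋈[d=g] S))) ∪ π[e,c](ρ[c/b]((S ⋈[e=b] R)))) ⋈[c=f] ρ[f/e](S)) → 12
E2 subexpression sizes:
  T → 3
  S → 6
  (T ⋈[d=g] S) → 4
  γ[e; SUM(h)→c]((T ⋈[d=g] S)) → 2
  σ[e>7](γ[e; SUM(h)→c]((T ⋈[d=g] S))) → 0
  S → 6
  R → 5
  (S ⋈[e=b] R) → 6
  ρ[c/b]((S ⋈[e=b] R)) → 6
  π[e,c](ρ[c/b]((S ⋈[e=b] R))) → 6
  (σ[e>7](γ[e; SUM(h)→c]((T ⋈[d=g] S))) − π[e,c](ρ[c/b]((S ⋈[e=b] R)))) → 0
  S → 6
  ρ[f/e](S) → 6
  ((σ[e>7](γ[e; SUM(h)→c]((T ⋈[d=g] S))) − π[e,c](ρ[c/b]((S ⋈[e=b] R)))) ⋈[c=f] ρ[f/e](S)) → 0

E1 result:
e | c | f | g
6 | 6 | 6 | 1
6 | 6 | 6 | 1
6 | 6 | 6 | 5
6 | 6 | 6 | 5
9 | 9 | 9 | 9
9 | 9 | 9 | 9
9 | 9 | 9 | 9
9 | 9 | 9 | 9
9 | 9 | 9 | 9
9 | 9 | 9 | 9
9 | 9 | 9 | 9
9 | 9 | 9 | 9
E2 result:
e | c | f | g
(0 rows)
Witness: (6, 6, 6, 5) appears 2× in E1 but 0× in E2.

no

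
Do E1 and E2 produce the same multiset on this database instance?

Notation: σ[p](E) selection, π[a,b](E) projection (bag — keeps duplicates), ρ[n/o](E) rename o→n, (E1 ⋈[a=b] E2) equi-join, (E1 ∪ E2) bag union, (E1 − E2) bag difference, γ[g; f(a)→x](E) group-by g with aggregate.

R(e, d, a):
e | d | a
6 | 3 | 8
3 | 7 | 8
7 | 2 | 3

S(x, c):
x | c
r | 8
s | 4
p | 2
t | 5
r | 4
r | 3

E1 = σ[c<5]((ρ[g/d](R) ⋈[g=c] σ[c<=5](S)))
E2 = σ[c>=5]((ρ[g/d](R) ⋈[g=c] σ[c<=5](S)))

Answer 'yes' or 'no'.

E1 subexpression sizes:
  R → 3
  ρ[g/d](R) → 3
  S → 6
  σ[c<=5](S) → 5
  (ρ[g/d](R) ⋈[g=c] σ[c<=5](S)) → 2
  σ[c<5]((ρ[g/d](R) ⋈[g=c] σ[c<=5](S))) → 2
E2 subexpression sizes:
  R → 3
  ρ[g/d](R) → 3
  S → 6
  σ[c<=5](S) → 5
  (ρ[g/d](R) ⋈[g=c] σ[c<=5](S)) → 2
  σ[c>=5]((ρ[g/d](R) ⋈[g=c] σ[c<=5](S))) → 0

E1 result:
e | g | a | x | c
6 | 3 | 8 | r | 3
7 | 2 | 3 | p | 2
E2 result:
e | g | a | x | c
(0 rows)
Witness: (6, 3, 8, 'r', 3) appears 1× in E1 but 0× in E2.

no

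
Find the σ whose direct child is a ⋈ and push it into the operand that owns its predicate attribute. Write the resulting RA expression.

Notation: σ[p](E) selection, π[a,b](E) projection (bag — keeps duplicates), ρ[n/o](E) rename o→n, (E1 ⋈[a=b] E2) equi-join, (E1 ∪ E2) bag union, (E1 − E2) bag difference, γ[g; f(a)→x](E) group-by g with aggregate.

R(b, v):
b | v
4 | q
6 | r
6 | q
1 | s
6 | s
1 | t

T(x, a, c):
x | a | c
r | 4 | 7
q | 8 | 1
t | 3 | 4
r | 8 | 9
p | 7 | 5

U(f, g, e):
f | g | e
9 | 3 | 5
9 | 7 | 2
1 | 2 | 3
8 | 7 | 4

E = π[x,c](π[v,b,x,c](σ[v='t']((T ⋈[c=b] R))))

σ filters on v, owned by the right side.
E' = π[x,c](π[v,b,x,c]((T ⋈[c=b] σ[v='t'](R))))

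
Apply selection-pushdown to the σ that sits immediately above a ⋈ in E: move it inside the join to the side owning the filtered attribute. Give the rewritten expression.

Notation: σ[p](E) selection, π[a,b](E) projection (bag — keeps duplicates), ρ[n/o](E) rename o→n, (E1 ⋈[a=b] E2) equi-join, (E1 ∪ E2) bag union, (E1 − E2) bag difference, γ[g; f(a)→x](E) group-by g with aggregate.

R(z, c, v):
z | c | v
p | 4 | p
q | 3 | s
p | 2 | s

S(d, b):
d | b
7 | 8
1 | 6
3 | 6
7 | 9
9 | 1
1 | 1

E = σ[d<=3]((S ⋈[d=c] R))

σ filters on d, owned by the left side.
E' = (σ[d<=3](S) ⋈[d=c] R)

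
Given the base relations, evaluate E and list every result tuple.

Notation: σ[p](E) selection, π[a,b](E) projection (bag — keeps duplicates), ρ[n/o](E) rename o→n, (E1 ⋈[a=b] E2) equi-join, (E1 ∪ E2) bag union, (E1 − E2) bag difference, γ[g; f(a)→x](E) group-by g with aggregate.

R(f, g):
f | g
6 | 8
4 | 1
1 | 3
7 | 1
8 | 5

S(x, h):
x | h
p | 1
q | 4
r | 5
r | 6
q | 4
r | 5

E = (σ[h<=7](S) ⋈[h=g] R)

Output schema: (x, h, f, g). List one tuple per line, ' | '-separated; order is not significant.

Row counts bottom-up:
  S → 6
  σ[h<=7](S) → 6
  R → 5
  (σ[h<=7](S) ⋈[h=g] R) → 4

== RESULT ==
x | h | f | g
p | 1 | 4 | 1
p | 1 | 7 | 1
r | 5 | 8 | 5
r | 5 | 8 | 5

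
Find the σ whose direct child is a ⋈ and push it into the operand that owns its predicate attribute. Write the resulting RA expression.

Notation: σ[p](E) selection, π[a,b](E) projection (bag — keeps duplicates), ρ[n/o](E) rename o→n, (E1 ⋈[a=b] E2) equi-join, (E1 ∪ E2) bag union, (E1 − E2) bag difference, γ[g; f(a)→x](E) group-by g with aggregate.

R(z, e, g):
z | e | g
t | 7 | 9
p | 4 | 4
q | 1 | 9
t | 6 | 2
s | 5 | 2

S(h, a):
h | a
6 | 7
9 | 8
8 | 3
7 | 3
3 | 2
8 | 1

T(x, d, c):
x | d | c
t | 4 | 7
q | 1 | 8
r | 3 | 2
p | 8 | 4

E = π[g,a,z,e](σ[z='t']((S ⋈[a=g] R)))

σ filters on z, owned by the right side.
E' = π[g,a,z,e]((S ⋈[a=g] σ[z='t'](R)))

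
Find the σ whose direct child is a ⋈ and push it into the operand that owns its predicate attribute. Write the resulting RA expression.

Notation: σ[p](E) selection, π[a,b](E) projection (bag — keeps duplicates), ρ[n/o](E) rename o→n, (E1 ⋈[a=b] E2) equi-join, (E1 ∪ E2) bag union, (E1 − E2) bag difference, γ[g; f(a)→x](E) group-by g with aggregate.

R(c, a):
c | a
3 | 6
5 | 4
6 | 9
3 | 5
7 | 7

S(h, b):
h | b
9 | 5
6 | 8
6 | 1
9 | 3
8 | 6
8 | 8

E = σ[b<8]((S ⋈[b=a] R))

σ filters on b, owned by the left side.
E' = (σ[b<8](S) ⋈[b=a] R)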